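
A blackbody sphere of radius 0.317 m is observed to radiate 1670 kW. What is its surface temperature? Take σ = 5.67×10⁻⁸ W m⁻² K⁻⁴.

T ≈ 2200 K

A = 4πr² = 4π × (0.317)² = 1.26 m².
From P = σAT⁴, T = (P / σA)^(1/4) = (1.67×10^6 / (5.67×10⁻⁸ × 1.26))^(1/4).
T = (2.33×10^13)^(1/4) = 2200 K.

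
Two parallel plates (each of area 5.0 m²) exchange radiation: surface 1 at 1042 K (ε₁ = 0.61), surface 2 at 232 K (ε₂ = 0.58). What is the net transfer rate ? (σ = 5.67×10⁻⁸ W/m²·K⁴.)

For two large parallel gray plates, q = σ(T₁⁴ − T₂⁴) / (1/ε₁ + 1/ε₂ − 1).
1/ε₁ + 1/ε₂ − 1 = 1/0.61 + 1/0.58 − 1 = 2.363.
T₁⁴ − T₂⁴ = 1.18×10^12 − 2.90×10^9 = 1.18×10^12 K⁴.
q = 5.67×10⁻⁸ × 1.18×10^12 / 2.363 = 28200 W/m².
Q = q·A = 28200 × 5.0 = 1.41×10^5 W.

Q ≈ 1.41×10^5 W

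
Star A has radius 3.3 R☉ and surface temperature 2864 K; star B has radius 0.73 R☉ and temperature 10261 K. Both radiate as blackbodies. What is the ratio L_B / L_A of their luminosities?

L = 4πR²σT⁴ ∝ R²T⁴, so L_B/L_A = (0.73/3.3)² × (10261/2864)⁴ = 0.0489 × 165 = 8.06.

L_B/L_A ≈ 8.06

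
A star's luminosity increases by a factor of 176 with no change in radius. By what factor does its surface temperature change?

P ∝ T⁴ ⇒ T ∝ P^(1/4), so T scales by (176)^(1/4) = 3.64.

factor ≈ 3.64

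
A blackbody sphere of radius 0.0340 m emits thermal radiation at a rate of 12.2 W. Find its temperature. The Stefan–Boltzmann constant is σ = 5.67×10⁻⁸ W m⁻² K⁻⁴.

T ≈ 349 K

A = 4πr² = 4π × (0.0340)² = 0.0145 m².
From P = σAT⁴, T = (P / σA)^(1/4) = (12.2 / (5.67×10⁻⁸ × 0.0145))^(1/4).
T = (1.48×10^10)^(1/4) = 349 K.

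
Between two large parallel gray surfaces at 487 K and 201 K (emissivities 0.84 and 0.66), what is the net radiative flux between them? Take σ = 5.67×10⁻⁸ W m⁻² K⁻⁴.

q ≈ 1820 W/m²

For two large parallel gray plates, q = σ(T₁⁴ − T₂⁴) / (1/ε₁ + 1/ε₂ − 1).
1/ε₁ + 1/ε₂ − 1 = 1/0.84 + 1/0.66 − 1 = 1.706.
T₁⁴ − T₂⁴ = 5.62×10^10 − 1.63×10^9 = 5.46×10^10 K⁴.
q = 5.67×10⁻⁸ × 5.46×10^10 / 1.706 = 1820 W/m².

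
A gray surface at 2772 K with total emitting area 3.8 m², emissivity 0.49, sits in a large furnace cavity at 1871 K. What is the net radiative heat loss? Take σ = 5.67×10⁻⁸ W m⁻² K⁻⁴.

Q ≈ 4.94×10^6 W

Q = εσA(T⁴ − T_s⁴). T⁴ − T_s⁴ = (2772)⁴ − (1871)⁴ = 5.90×10^13 − 1.23×10^13 = 4.68×10^13 K⁴.
Q = 0.49 × 5.67×10⁻⁸ × 3.80 × 4.68×10^13 = 4.94×10^6 W.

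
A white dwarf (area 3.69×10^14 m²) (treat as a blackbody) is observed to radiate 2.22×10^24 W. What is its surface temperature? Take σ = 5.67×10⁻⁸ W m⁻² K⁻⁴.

T ≈ 18000 K

From P = σAT⁴, T = (P / σA)^(1/4) = (2.22×10^24 / (5.67×10⁻⁸ × 3.69×10^14))^(1/4).
T = (1.06×10^17)^(1/4) = 18000 K.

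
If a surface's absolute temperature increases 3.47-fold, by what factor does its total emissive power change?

factor ≈ 145

P ∝ T⁴, so the power scales as (3.47)⁴ = 145.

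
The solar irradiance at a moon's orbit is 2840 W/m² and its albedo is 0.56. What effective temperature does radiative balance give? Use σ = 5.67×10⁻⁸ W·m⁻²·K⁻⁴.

T ≈ 272 K

Power absorbed = (1−a)S·πR²; power emitted = 4πR²σT⁴. Equating and cancelling πR²:
T = ((1−a)S / 4σ)^(1/4) = (1250 / (4 × 5.67×10⁻⁸))^(1/4) = (5.51×10^9)^(1/4).
T = 272 K.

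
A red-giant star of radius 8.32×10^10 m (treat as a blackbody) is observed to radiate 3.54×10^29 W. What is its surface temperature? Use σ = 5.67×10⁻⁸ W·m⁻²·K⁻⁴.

T ≈ 2910 K

A = 4πr² = 4π × (8.32×10^10)² = 8.70×10^22 m².
From P = σAT⁴, T = (P / σA)^(1/4) = (3.54×10^29 / (5.67×10⁻⁸ × 8.70×10^22))^(1/4).
T = (7.18×10^13)^(1/4) = 2910 K.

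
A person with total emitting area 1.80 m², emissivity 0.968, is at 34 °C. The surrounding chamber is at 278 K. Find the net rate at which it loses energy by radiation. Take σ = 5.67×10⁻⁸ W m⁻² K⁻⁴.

Convert: 34 °C = 307 K.
Q = εσA(T⁴ − T_s⁴). T⁴ − T_s⁴ = (307)⁴ − (278)⁴ = 8.88×10^9 − 5.97×10^9 = 2.91×10^9 K⁴.
Q = 0.968 × 5.67×10⁻⁸ × 1.80 × 2.91×10^9 = 287 W.

Q ≈ 287 W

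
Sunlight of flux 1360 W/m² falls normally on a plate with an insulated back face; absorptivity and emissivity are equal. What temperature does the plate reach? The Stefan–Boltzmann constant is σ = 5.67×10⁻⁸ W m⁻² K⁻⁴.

T ≈ 394 K

Absorbed flux αS = emitted flux εσT⁴ (one radiating face); with α = ε, T = (S/σ)^(1/4).
T = (1360 / 5.67×10⁻⁸)^(1/4) = (2.40×10^10)^(1/4).
T = 394 K.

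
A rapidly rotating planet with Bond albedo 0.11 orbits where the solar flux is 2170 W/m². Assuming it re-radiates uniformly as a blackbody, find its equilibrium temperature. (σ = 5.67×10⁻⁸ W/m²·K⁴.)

Power absorbed = (1−a)S·πR²; power emitted = 4πR²σT⁴. Equating and cancelling πR²:
T = ((1−a)S / 4σ)^(1/4) = (1930 / (4 × 5.67×10⁻⁸))^(1/4) = (8.52×10^9)^(1/4).
T = 304 K.

T ≈ 304 K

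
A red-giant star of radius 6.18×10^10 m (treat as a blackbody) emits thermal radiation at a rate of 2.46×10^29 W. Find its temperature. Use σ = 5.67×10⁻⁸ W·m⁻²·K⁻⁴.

T ≈ 3080 K

A = 4πr² = 4π × (6.18×10^10)² = 4.80×10^22 m².
From P = σAT⁴, T = (P / σA)^(1/4) = (2.46×10^29 / (5.67×10⁻⁸ × 4.80×10^22))^(1/4).
T = (9.04×10^13)^(1/4) = 3080 K.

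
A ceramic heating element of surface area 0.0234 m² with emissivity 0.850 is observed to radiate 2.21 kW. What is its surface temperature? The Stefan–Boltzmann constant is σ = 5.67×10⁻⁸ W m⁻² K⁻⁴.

T ≈ 1180 K

From P = εσAT⁴, T = (P / εσA)^(1/4) = (2210 / (0.850 × 5.67×10⁻⁸ × 0.0234))^(1/4).
T = (1.96×10^12)^(1/4) = 1180 K.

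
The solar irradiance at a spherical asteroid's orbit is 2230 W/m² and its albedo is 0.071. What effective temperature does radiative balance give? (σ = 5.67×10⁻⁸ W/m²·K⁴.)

T ≈ 309 K

Power absorbed = (1−a)S·πR²; power emitted = 4πR²σT⁴. Equating and cancelling πR²:
T = ((1−a)S / 4σ)^(1/4) = (2070 / (4 × 5.67×10⁻⁸))^(1/4) = (9.13×10^9)^(1/4).
T = 309 K.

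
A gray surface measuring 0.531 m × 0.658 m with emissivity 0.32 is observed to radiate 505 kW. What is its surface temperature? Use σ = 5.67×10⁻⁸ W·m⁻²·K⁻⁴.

A = 0.531 × 0.658 = 0.349 m².
From P = εσAT⁴, T = (P / εσA)^(1/4) = (5.05×10^5 / (0.32 × 5.67×10⁻⁸ × 0.349))^(1/4).
T = (7.97×10^13)^(1/4) = 2990 K.

T ≈ 2990 K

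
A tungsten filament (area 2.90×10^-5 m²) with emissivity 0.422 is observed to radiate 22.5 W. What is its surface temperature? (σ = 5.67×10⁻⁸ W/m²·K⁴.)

T ≈ 2390 K

From P = εσAT⁴, T = (P / εσA)^(1/4) = (22.5 / (0.422 × 5.67×10⁻⁸ × 2.90×10^-5))^(1/4).
T = (3.24×10^13)^(1/4) = 2390 K.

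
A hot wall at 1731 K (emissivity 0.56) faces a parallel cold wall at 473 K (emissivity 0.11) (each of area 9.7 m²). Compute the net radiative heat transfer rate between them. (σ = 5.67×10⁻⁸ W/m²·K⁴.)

For two large parallel gray plates, q = σ(T₁⁴ − T₂⁴) / (1/ε₁ + 1/ε₂ − 1).
1/ε₁ + 1/ε₂ − 1 = 1/0.56 + 1/0.11 − 1 = 9.877.
T₁⁴ − T₂⁴ = 8.98×10^12 − 5.01×10^10 = 8.93×10^12 K⁴.
q = 5.67×10⁻⁸ × 8.93×10^12 / 9.877 = 51300 W/m².
Q = q·A = 51300 × 9.7 = 4.97×10^5 W.

Q ≈ 4.97×10^5 W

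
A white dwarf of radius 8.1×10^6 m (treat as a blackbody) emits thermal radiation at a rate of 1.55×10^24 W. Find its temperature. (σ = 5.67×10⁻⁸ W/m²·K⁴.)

A = 4πr² = 4π × (8.1×10^6)² = 8.24×10^14 m².
From P = σAT⁴, T = (P / σA)^(1/4) = (1.55×10^24 / (5.67×10⁻⁸ × 8.24×10^14))^(1/4).
T = (3.32×10^16)^(1/4) = 13500 K.

T ≈ 13500 K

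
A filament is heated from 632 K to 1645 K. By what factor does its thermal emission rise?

P ∝ T⁴, so the ratio is (1645/632)⁴ = (2.603)⁴ = 45.9.

ratio ≈ 45.9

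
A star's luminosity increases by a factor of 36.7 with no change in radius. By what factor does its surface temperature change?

factor ≈ 2.46

P ∝ T⁴ ⇒ T ∝ P^(1/4), so T scales by (36.7)^(1/4) = 2.46.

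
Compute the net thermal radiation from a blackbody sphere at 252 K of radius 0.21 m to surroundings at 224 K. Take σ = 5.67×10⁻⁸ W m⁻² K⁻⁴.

Q ≈ 47.6 W

A = 4πr² = 4π × (0.21)² = 0.554 m².
Q = σA(T⁴ − T_s⁴). T⁴ − T_s⁴ = (252)⁴ − (224)⁴ = 4.03×10^9 − 2.52×10^9 = 1.52×10^9 K⁴.
Q = 5.67×10⁻⁸ × 0.554 × 1.52×10^9 = 47.6 W.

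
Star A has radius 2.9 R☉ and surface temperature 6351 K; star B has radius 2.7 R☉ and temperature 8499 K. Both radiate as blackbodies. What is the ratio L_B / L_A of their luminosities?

L = 4πR²σT⁴ ∝ R²T⁴, so L_B/L_A = (2.7/2.9)² × (8499/6351)⁴ = 0.867 × 3.21 = 2.78.

L_B/L_A ≈ 2.78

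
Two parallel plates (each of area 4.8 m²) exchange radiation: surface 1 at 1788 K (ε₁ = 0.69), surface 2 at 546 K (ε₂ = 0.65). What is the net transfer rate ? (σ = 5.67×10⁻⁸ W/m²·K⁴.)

Q ≈ 1.39×10^6 W

For two large parallel gray plates, q = σ(T₁⁴ − T₂⁴) / (1/ε₁ + 1/ε₂ − 1).
1/ε₁ + 1/ε₂ − 1 = 1/0.69 + 1/0.65 − 1 = 1.988.
T₁⁴ − T₂⁴ = 1.02×10^13 − 8.89×10^10 = 1.01×10^13 K⁴.
q = 5.67×10⁻⁸ × 1.01×10^13 / 1.988 = 2.89×10^5 W/m².
Q = q·A = 2.89×10^5 × 4.8 = 1.39×10^6 W.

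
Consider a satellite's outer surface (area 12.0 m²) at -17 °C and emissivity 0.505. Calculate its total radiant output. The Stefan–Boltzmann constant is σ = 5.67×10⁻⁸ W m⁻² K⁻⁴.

-17 °C = 256 K.
Stefan–Boltzmann: P = εσAT⁴ = 0.505 × 5.67×10⁻⁸ × 12.0 × (256)⁴ = 0.505 × 5.67×10⁻⁸ × 12.0 × 4.29×10^9.
P = 1480 W.

P ≈ 1480 W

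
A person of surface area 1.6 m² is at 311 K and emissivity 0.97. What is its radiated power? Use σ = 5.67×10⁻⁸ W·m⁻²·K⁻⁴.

P ≈ 823 W

P = εσAT⁴ = 0.97 × 5.67×10⁻⁸ × 1.60 × (311)⁴ = 0.97 × 5.67×10⁻⁸ × 1.60 × 9.35×10^9.
P = 823 W.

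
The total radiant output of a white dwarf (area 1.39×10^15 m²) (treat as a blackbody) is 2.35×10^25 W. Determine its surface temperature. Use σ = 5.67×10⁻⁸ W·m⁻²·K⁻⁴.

From P = σAT⁴, T = (P / σA)^(1/4) = (2.35×10^25 / (5.67×10⁻⁸ × 1.39×10^15))^(1/4).
T = (2.98×10^17)^(1/4) = 23400 K.

T ≈ 23400 K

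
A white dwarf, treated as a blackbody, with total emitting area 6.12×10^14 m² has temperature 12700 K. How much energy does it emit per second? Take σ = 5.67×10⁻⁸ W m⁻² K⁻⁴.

P ≈ 9.03×10^23 W

P = σAT⁴ = 5.67×10⁻⁸ × 6.12×10^14 × (12700)⁴ = 5.67×10⁻⁸ × 6.12×10^14 × 2.60×10^16.
P = 9.03×10^23 W.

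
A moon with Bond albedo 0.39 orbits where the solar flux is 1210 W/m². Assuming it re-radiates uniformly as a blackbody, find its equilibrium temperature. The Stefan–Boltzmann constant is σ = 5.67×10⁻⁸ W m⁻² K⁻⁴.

Power absorbed = (1−a)S·πR²; power emitted = 4πR²σT⁴. Equating and cancelling πR²:
T = ((1−a)S / 4σ)^(1/4) = (738 / (4 × 5.67×10⁻⁸))^(1/4) = (3.25×10^9)^(1/4).
T = 239 K.

T ≈ 239 K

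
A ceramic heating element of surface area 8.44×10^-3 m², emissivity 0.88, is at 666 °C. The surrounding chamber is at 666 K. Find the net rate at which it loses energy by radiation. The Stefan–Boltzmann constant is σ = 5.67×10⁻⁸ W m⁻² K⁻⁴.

Q ≈ 245 W

Convert: 666 °C = 939 K.
Q = εσA(T⁴ − T_s⁴). T⁴ − T_s⁴ = (939)⁴ − (666)⁴ = 7.77×10^11 − 1.97×10^11 = 5.81×10^11 K⁴.
Q = 0.88 × 5.67×10⁻⁸ × 8.44×10^-3 × 5.81×10^11 = 245 W.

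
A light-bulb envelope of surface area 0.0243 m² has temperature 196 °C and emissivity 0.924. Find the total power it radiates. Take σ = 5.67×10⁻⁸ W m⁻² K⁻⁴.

196 °C = 469 K.
Stefan–Boltzmann: P = εσAT⁴ = 0.924 × 5.67×10⁻⁸ × 0.0243 × (469)⁴ = 0.924 × 5.67×10⁻⁸ × 0.0243 × 4.84×10^10.
P = 61.6 W.

P ≈ 61.6 W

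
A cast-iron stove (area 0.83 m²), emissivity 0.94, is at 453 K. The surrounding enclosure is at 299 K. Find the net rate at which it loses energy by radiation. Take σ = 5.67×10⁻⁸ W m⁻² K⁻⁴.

Q = εσA(T⁴ − T_s⁴). T⁴ − T_s⁴ = (453)⁴ − (299)⁴ = 4.21×10^10 − 7.99×10^9 = 3.41×10^10 K⁴.
Q = 0.94 × 5.67×10⁻⁸ × 0.830 × 3.41×10^10 = 1510 W.

Q ≈ 1510 W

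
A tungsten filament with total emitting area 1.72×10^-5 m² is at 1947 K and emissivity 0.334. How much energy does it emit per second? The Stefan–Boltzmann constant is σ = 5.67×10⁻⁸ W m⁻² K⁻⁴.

P = εσAT⁴ = 0.334 × 5.67×10⁻⁸ × 1.72×10^-5 × (1947)⁴ = 0.334 × 5.67×10⁻⁸ × 1.72×10^-5 × 1.44×10^13.
P = 4.68 W.

P ≈ 4.68 W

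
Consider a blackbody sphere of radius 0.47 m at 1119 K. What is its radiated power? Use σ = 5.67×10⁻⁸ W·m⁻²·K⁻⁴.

P ≈ 2.47×10^5 W

A = 4πr² = 4π × (0.47)² = 2.78 m².
P = σAT⁴ = 5.67×10⁻⁸ × 2.78 × (1119)⁴ = 5.67×10⁻⁸ × 2.78 × 1.57×10^12.
P = 2.47×10^5 W.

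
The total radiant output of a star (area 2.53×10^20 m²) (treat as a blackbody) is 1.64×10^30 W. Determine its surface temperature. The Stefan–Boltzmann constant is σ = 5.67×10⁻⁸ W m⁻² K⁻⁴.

T ≈ 18400 K

From P = σAT⁴, T = (P / σA)^(1/4) = (1.64×10^30 / (5.67×10⁻⁸ × 2.53×10^20))^(1/4).
T = (1.14×10^17)^(1/4) = 18400 K.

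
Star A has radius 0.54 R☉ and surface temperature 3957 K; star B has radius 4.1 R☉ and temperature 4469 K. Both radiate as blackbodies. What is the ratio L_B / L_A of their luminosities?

L_B/L_A ≈ 93.8

L = 4πR²σT⁴ ∝ R²T⁴, so L_B/L_A = (4.1/0.54)² × (4469/3957)⁴ = 57.6 × 1.63 = 93.8.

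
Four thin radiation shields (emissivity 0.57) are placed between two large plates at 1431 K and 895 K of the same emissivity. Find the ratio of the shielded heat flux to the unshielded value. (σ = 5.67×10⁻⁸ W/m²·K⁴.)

With N identical shields there are N+1 = 5 gaps in series, each with the same radiative resistance, so the flux falls to 1/(N+1) of its unshielded value.

ratio ≈ 0.200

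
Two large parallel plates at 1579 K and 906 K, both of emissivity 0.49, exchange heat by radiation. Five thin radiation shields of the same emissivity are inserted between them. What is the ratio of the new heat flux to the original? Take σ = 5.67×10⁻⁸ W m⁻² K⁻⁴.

With N identical shields there are N+1 = 6 gaps in series, each with the same radiative resistance, so the flux falls to 1/(N+1) of its unshielded value.

ratio ≈ 0.167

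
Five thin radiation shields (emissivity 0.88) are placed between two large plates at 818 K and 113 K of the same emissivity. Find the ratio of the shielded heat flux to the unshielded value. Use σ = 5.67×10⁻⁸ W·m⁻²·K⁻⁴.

ratio ≈ 0.167

With N identical shields there are N+1 = 6 gaps in series, each with the same radiative resistance, so the flux falls to 1/(N+1) of its unshielded value.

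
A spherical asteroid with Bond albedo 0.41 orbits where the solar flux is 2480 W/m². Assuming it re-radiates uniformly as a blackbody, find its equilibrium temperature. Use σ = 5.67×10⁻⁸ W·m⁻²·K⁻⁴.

T ≈ 283 K

Power absorbed = (1−a)S·πR²; power emitted = 4πR²σT⁴. Equating and cancelling πR²:
T = ((1−a)S / 4σ)^(1/4) = (1460 / (4 × 5.67×10⁻⁸))^(1/4) = (6.45×10^9)^(1/4).
T = 283 K.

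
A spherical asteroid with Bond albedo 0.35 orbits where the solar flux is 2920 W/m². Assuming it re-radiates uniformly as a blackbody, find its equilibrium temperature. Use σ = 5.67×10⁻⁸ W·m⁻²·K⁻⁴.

Power absorbed = (1−a)S·πR²; power emitted = 4πR²σT⁴. Equating and cancelling πR²:
T = ((1−a)S / 4σ)^(1/4) = (1900 / (4 × 5.67×10⁻⁸))^(1/4) = (8.37×10^9)^(1/4).
T = 302 K.

T ≈ 302 K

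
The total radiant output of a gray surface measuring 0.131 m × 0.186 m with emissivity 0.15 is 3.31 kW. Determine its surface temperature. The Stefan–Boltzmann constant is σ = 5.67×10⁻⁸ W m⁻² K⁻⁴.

T ≈ 2000 K

A = 0.131 × 0.186 = 0.0244 m².
From P = εσAT⁴, T = (P / εσA)^(1/4) = (3310 / (0.15 × 5.67×10⁻⁸ × 0.0244))^(1/4).
T = (1.60×10^13)^(1/4) = 2000 K.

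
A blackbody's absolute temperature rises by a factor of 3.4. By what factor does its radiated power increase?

factor ≈ 134

P ∝ T⁴, so the power scales as (3.4)⁴ = 134.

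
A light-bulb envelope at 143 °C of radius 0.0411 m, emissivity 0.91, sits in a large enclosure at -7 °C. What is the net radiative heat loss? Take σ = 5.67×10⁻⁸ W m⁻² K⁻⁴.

A = 4πr² = 4π × (0.0411)² = 0.0212 m².
Convert: 143 °C = 416 K; -7 °C = 266 K.
Q = εσA(T⁴ − T_s⁴). T⁴ − T_s⁴ = (416)⁴ − (266)⁴ = 2.99×10^10 − 5.01×10^9 = 2.49×10^10 K⁴.
Q = 0.91 × 5.67×10⁻⁸ × 0.0212 × 2.49×10^10 = 27.3 W.

Q ≈ 27.3 W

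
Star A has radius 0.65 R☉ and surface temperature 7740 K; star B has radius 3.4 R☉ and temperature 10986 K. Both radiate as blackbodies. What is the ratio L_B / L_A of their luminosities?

L = 4πR²σT⁴ ∝ R²T⁴, so L_B/L_A = (3.4/0.65)² × (10986/7740)⁴ = 27.4 × 4.06 = 111.

L_B/L_A ≈ 111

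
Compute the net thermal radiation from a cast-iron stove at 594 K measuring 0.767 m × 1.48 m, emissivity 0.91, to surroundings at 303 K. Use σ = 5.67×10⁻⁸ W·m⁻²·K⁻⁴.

Q ≈ 6800 W

A = 0.767 × 1.48 = 1.14 m².
Q = εσA(T⁴ − T_s⁴). T⁴ − T_s⁴ = (594)⁴ − (303)⁴ = 1.24×10^11 − 8.43×10^9 = 1.16×10^11 K⁴.
Q = 0.91 × 5.67×10⁻⁸ × 1.14 × 1.16×10^11 = 6800 W.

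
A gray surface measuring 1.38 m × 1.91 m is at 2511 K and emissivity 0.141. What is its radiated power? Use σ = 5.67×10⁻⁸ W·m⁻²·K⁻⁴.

A = 1.38 × 1.91 = 2.64 m².
P = εσAT⁴ = 0.141 × 5.67×10⁻⁸ × 2.64 × (2511)⁴ = 0.141 × 5.67×10⁻⁸ × 2.64 × 3.98×10^13.
P = 8.38×10^5 W.

P ≈ 8.38×10^5 W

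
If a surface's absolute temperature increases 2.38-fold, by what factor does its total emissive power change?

factor ≈ 32.1

P ∝ T⁴, so the power scales as (2.38)⁴ = 32.1.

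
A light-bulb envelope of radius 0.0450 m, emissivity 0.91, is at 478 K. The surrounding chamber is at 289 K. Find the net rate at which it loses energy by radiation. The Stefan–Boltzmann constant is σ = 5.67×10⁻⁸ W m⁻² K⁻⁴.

A = 4πr² = 4π × (0.0450)² = 0.0254 m².
Q = εσA(T⁴ − T_s⁴). T⁴ − T_s⁴ = (478)⁴ − (289)⁴ = 5.22×10^10 − 6.98×10^9 = 4.52×10^10 K⁴.
Q = 0.91 × 5.67×10⁻⁸ × 0.0254 × 4.52×10^10 = 59.4 W.

Q ≈ 59.4 W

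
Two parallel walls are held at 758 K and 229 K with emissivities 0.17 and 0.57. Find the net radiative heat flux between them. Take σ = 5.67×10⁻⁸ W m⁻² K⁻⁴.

q ≈ 2800 W/m²

For two large parallel gray plates, q = σ(T₁⁴ − T₂⁴) / (1/ε₁ + 1/ε₂ − 1).
1/ε₁ + 1/ε₂ − 1 = 1/0.17 + 1/0.57 − 1 = 6.637.
T₁⁴ − T₂⁴ = 3.30×10^11 − 2.75×10^9 = 3.27×10^11 K⁴.
q = 5.67×10⁻⁸ × 3.27×10^11 / 6.637 = 2800 W/m².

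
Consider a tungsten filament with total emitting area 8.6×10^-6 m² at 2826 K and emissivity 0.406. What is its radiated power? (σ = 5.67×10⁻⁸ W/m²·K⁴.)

Stefan–Boltzmann: P = εσAT⁴ = 0.406 × 5.67×10⁻⁸ × 8.60×10^-6 × (2826)⁴ = 0.406 × 5.67×10⁻⁸ × 8.60×10^-6 × 6.38×10^13.
P = 12.6 W.

P ≈ 12.6 W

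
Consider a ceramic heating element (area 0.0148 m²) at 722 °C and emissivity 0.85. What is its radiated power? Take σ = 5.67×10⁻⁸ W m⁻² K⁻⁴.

P ≈ 699 W

722 °C = 995 K.
P = εσAT⁴ = 0.85 × 5.67×10⁻⁸ × 0.0148 × (995)⁴ = 0.85 × 5.67×10⁻⁸ × 0.0148 × 9.80×10^11.
P = 699 W.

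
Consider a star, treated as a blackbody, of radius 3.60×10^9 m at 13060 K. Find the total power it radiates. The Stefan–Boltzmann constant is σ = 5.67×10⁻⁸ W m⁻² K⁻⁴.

A = 4πr² = 4π × (3.60×10^9)² = 1.63×10^20 m².
P = σAT⁴ = 5.67×10⁻⁸ × 1.63×10^20 × (13060)⁴ = 5.67×10⁻⁸ × 1.63×10^20 × 2.91×10^16.
P = 2.69×10^29 W.

P ≈ 2.69×10^29 W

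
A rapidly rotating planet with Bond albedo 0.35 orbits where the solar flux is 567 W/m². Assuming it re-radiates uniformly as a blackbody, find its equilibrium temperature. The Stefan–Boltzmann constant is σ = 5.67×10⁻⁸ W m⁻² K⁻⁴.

T ≈ 201 K

Power absorbed = (1−a)S·πR²; power emitted = 4πR²σT⁴. Equating and cancelling πR²:
T = ((1−a)S / 4σ)^(1/4) = (369 / (4 × 5.67×10⁻⁸))^(1/4) = (1.62×10^9)^(1/4).
T = 201 K.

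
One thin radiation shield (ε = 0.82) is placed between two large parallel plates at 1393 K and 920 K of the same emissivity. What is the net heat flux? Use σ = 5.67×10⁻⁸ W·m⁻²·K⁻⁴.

Each of the 2 gaps contributes resistance (2/ε − 1) = 2/0.82 − 1 = 1.439; total = 2.878.
q = σ(T₁⁴ − T₂⁴) / 2.878 = 5.67×10⁻⁸ × 3.05×10^12 / 2.878 = 60100 W/m².

q ≈ 60100 W/m²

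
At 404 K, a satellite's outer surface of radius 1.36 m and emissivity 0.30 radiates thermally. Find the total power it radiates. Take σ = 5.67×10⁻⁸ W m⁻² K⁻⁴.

A = 4πr² = 4π × (1.36)² = 23.2 m².
P = εσAT⁴ = 0.30 × 5.67×10⁻⁸ × 23.2 × (404)⁴ = 0.30 × 5.67×10⁻⁸ × 23.2 × 2.66×10^10.
P = 10500 W.

P ≈ 10500 W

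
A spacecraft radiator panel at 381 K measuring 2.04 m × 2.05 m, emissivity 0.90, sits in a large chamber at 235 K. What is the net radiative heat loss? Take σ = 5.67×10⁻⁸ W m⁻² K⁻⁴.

Q ≈ 3850 W

A = 2.04 × 2.05 = 4.18 m².
Q = εσA(T⁴ − T_s⁴). T⁴ − T_s⁴ = (381)⁴ − (235)⁴ = 2.11×10^10 − 3.05×10^9 = 1.80×10^10 K⁴.
Q = 0.90 × 5.67×10⁻⁸ × 4.18 × 1.80×10^10 = 3850 W.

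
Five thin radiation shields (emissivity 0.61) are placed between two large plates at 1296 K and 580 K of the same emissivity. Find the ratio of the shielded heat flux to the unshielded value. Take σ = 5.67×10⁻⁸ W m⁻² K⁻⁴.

ratio ≈ 0.167

With N identical shields there are N+1 = 6 gaps in series, each with the same radiative resistance, so the flux falls to 1/(N+1) of its unshielded value.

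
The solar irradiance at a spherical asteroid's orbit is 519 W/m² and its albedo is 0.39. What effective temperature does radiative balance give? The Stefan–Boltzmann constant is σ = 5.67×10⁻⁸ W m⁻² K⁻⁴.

Power absorbed = (1−a)S·πR²; power emitted = 4πR²σT⁴. Equating and cancelling πR²:
T = ((1−a)S / 4σ)^(1/4) = (317 / (4 × 5.67×10⁻⁸))^(1/4) = (1.40×10^9)^(1/4).
T = 193 K.

T ≈ 193 K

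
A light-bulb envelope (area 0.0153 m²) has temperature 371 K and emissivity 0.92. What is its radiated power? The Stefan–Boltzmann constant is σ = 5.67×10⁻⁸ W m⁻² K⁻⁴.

Stefan–Boltzmann: P = εσAT⁴ = 0.92 × 5.67×10⁻⁸ × 0.0153 × (371)⁴ = 0.92 × 5.67×10⁻⁸ × 0.0153 × 1.89×10^10.
P = 15.1 W.

P ≈ 15.1 W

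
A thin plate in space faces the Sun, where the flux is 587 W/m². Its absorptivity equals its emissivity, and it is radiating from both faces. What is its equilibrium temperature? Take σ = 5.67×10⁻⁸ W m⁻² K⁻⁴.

Absorbed flux αS = emitted flux 2εσT⁴ per unit area; with α = ε this gives T = (S/2σ)^(1/4).
T = (587 / (2 × 5.67×10⁻⁸))^(1/4) = (5.18×10^9)^(1/4).
T = 268 K.

T ≈ 268 K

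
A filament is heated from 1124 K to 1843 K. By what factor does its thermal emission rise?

P ∝ T⁴, so the ratio is (1843/1124)⁴ = (1.640)⁴ = 7.23.

ratio ≈ 7.23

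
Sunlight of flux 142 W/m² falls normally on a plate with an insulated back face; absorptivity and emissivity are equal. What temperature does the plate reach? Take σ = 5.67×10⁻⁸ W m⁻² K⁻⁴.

Absorbed flux αS = emitted flux εσT⁴ (one radiating face); with α = ε, T = (S/σ)^(1/4).
T = (142 / 5.67×10⁻⁸)^(1/4) = (2.50×10^9)^(1/4).
T = 224 K.

T ≈ 224 K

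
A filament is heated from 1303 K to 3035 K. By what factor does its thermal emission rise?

ratio ≈ 29.4

P ∝ T⁴, so the ratio is (3035/1303)⁴ = (2.329)⁴ = 29.4.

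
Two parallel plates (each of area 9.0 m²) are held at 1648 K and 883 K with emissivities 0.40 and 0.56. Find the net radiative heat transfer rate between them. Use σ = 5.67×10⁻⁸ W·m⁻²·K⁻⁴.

Q ≈ 1.05×10^6 W

For two large parallel gray plates, q = σ(T₁⁴ − T₂⁴) / (1/ε₁ + 1/ε₂ − 1).
1/ε₁ + 1/ε₂ − 1 = 1/0.40 + 1/0.56 − 1 = 3.286.
T₁⁴ − T₂⁴ = 7.38×10^12 − 6.08×10^11 = 6.77×10^12 K⁴.
q = 5.67×10⁻⁸ × 6.77×10^12 / 3.286 = 1.17×10^5 W/m².
Q = q·A = 1.17×10^5 × 9.0 = 1.05×10^6 W.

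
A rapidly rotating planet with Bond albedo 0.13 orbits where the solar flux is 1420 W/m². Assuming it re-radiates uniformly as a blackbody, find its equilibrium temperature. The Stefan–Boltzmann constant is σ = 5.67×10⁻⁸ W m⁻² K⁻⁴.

T ≈ 272 K

Power absorbed = (1−a)S·πR²; power emitted = 4πR²σT⁴. Equating and cancelling πR²:
T = ((1−a)S / 4σ)^(1/4) = (1240 / (4 × 5.67×10⁻⁸))^(1/4) = (5.45×10^9)^(1/4).
T = 272 K.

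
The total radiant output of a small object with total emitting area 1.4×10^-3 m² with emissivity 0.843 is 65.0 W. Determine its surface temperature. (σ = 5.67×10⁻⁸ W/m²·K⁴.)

T ≈ 993 K

From P = εσAT⁴, T = (P / εσA)^(1/4) = (65.0 / (0.843 × 5.67×10⁻⁸ × 1.40×10^-3))^(1/4).
T = (9.71×10^11)^(1/4) = 993 K.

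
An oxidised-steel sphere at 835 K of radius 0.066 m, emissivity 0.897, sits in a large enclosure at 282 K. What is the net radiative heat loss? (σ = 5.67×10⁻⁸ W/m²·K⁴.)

A = 4πr² = 4π × (0.066)² = 0.0547 m².
Q = εσA(T⁴ − T_s⁴). T⁴ − T_s⁴ = (835)⁴ − (282)⁴ = 4.86×10^11 − 6.32×10^9 = 4.80×10^11 K⁴.
Q = 0.897 × 5.67×10⁻⁸ × 0.0547 × 4.80×10^11 = 1340 W.

Q ≈ 1340 W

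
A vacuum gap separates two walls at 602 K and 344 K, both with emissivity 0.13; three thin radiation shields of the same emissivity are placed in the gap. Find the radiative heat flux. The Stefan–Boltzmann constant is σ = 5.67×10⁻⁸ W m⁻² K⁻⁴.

Each of the 4 gaps contributes resistance (2/ε − 1) = 2/0.13 − 1 = 14.38; total = 57.54.
q = σ(T₁⁴ − T₂⁴) / 57.54 = 5.67×10⁻⁸ × 1.17×10^11 / 57.54 = 116 W/m².

q ≈ 116 W/m²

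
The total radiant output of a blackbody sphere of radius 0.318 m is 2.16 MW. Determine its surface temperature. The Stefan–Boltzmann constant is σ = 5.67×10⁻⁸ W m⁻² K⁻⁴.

A = 4πr² = 4π × (0.318)² = 1.27 m².
From P = σAT⁴, T = (P / σA)^(1/4) = (2.16×10^6 / (5.67×10⁻⁸ × 1.27))^(1/4).
T = (3.00×10^13)^(1/4) = 2340 K.

T ≈ 2340 K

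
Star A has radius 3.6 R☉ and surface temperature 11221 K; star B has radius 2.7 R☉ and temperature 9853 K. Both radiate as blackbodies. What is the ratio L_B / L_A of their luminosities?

L_B/L_A ≈ 0.334

L = 4πR²σT⁴ ∝ R²T⁴, so L_B/L_A = (2.7/3.6)² × (9853/11221)⁴ = 0.562 × 0.594 = 0.334.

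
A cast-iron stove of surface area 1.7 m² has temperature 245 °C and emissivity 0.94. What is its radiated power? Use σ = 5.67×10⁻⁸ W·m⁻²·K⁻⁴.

245 °C = 518 K.
Stefan–Boltzmann: P = εσAT⁴ = 0.94 × 5.67×10⁻⁸ × 1.70 × (518)⁴ = 0.94 × 5.67×10⁻⁸ × 1.70 × 7.20×10^10.
P = 6520 W.

P ≈ 6520 W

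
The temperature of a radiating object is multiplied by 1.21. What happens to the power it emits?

P ∝ T⁴, so the power scales as (1.21)⁴ = 2.14.

factor ≈ 2.14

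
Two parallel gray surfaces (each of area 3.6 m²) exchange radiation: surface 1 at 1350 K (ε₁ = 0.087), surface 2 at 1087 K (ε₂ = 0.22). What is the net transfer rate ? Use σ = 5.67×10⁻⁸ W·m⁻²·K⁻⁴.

For two large parallel gray plates, q = σ(T₁⁴ − T₂⁴) / (1/ε₁ + 1/ε₂ − 1).
1/ε₁ + 1/ε₂ − 1 = 1/0.087 + 1/0.22 − 1 = 15.04.
T₁⁴ − T₂⁴ = 3.32×10^12 − 1.40×10^12 = 1.93×10^12 K⁴.
q = 5.67×10⁻⁸ × 1.93×10^12 / 15.04 = 7260 W/m².
Q = q·A = 7260 × 3.6 = 26100 W.

Q ≈ 26100 W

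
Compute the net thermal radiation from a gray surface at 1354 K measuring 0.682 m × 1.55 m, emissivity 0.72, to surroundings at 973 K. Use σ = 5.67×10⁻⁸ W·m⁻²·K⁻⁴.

A = 0.682 × 1.55 = 1.06 m².
Q = εσA(T⁴ − T_s⁴). T⁴ − T_s⁴ = (1354)⁴ − (973)⁴ = 3.36×10^12 − 8.96×10^11 = 2.46×10^12 K⁴.
Q = 0.72 × 5.67×10⁻⁸ × 1.06 × 2.46×10^12 = 1.06×10^5 W.

Q ≈ 1.06×10^5 W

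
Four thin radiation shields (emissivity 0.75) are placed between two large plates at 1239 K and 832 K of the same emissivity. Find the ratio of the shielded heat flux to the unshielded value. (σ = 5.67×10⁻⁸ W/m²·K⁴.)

ratio ≈ 0.200

With N identical shields there are N+1 = 5 gaps in series, each with the same radiative resistance, so the flux falls to 1/(N+1) of its unshielded value.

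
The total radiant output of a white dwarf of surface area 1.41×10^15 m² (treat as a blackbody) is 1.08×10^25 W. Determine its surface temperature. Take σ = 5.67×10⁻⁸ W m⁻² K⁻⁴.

T ≈ 19200 K

From P = σAT⁴, T = (P / σA)^(1/4) = (1.08×10^25 / (5.67×10⁻⁸ × 1.41×10^15))^(1/4).
T = (1.35×10^17)^(1/4) = 19200 K.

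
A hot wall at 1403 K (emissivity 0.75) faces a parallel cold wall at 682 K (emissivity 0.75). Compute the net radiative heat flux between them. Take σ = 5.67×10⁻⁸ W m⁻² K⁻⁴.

q ≈ 1.24×10^5 W/m²

For two large parallel gray plates, q = σ(T₁⁴ − T₂⁴) / (1/ε₁ + 1/ε₂ − 1).
1/ε₁ + 1/ε₂ − 1 = 1/0.75 + 1/0.75 − 1 = 1.667.
T₁⁴ − T₂⁴ = 3.87×10^12 − 2.16×10^11 = 3.66×10^12 K⁴.
q = 5.67×10⁻⁸ × 3.66×10^12 / 1.667 = 1.24×10^5 W/m².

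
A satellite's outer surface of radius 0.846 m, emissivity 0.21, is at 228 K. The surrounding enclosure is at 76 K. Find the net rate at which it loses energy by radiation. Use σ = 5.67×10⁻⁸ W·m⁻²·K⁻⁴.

Q ≈ 286 W

A = 4πr² = 4π × (0.846)² = 8.99 m².
Q = εσA(T⁴ − T_s⁴). T⁴ − T_s⁴ = (228)⁴ − (76)⁴ = 2.70×10^9 − 3.34×10^7 = 2.67×10^9 K⁴.
Q = 0.21 × 5.67×10⁻⁸ × 8.99 × 2.67×10^9 = 286 W.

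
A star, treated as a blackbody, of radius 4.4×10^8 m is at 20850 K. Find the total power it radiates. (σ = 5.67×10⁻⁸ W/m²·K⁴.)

P ≈ 2.61×10^28 W

A = 4πr² = 4π × (4.4×10^8)² = 2.43×10^18 m².
P = σAT⁴ = 5.67×10⁻⁸ × 2.43×10^18 × (20850)⁴ = 5.67×10⁻⁸ × 2.43×10^18 × 1.89×10^17.
P = 2.61×10^28 W.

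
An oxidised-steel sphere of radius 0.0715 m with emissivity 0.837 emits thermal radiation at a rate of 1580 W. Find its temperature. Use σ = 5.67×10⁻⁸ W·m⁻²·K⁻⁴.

T ≈ 848 K

A = 4πr² = 4π × (0.0715)² = 0.0642 m².
From P = εσAT⁴, T = (P / εσA)^(1/4) = (1580 / (0.837 × 5.67×10⁻⁸ × 0.0642))^(1/4).
T = (5.18×10^11)^(1/4) = 848 K.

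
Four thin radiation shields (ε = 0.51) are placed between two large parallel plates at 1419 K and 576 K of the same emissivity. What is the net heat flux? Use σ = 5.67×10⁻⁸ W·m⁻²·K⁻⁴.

Each of the 5 gaps contributes resistance (2/ε − 1) = 2/0.51 − 1 = 2.922; total = 14.61.
q = σ(T₁⁴ − T₂⁴) / 14.61 = 5.67×10⁻⁸ × 3.94×10^12 / 14.61 = 15300 W/m².

q ≈ 15300 W/m²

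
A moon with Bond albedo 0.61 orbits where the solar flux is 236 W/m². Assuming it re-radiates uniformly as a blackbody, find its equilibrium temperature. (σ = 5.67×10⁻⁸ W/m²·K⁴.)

Power absorbed = (1−a)S·πR²; power emitted = 4πR²σT⁴. Equating and cancelling πR²:
T = ((1−a)S / 4σ)^(1/4) = (92.0 / (4 × 5.67×10⁻⁸))^(1/4) = (4.06×10^8)^(1/4).
T = 142 K.

T ≈ 142 K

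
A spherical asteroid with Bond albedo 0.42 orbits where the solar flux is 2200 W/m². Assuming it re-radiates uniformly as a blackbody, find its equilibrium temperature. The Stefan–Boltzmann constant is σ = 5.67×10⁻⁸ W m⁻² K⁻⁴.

Power absorbed = (1−a)S·πR²; power emitted = 4πR²σT⁴. Equating and cancelling πR²:
T = ((1−a)S / 4σ)^(1/4) = (1280 / (4 × 5.67×10⁻⁸))^(1/4) = (5.63×10^9)^(1/4).
T = 274 K.

T ≈ 274 K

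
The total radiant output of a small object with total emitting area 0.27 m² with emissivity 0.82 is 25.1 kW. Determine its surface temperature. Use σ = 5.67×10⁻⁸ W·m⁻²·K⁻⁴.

From P = εσAT⁴, T = (P / εσA)^(1/4) = (25100 / (0.82 × 5.67×10⁻⁸ × 0.270))^(1/4).
T = (2.00×10^12)^(1/4) = 1190 K.

T ≈ 1190 K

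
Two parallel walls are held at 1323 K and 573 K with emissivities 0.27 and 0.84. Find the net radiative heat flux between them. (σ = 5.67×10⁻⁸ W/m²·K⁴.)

For two large parallel gray plates, q = σ(T₁⁴ − T₂⁴) / (1/ε₁ + 1/ε₂ − 1).
1/ε₁ + 1/ε₂ − 1 = 1/0.27 + 1/0.84 − 1 = 3.894.
T₁⁴ − T₂⁴ = 3.06×10^12 − 1.08×10^11 = 2.96×10^12 K⁴.
q = 5.67×10⁻⁸ × 2.96×10^12 / 3.894 = 43000 W/m².

q ≈ 43000 W/m²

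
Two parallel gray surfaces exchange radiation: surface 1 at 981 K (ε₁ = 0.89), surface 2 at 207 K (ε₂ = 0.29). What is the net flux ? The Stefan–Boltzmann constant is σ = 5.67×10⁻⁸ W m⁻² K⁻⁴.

q ≈ 14700 W/m²

For two large parallel gray plates, q = σ(T₁⁴ − T₂⁴) / (1/ε₁ + 1/ε₂ − 1).
1/ε₁ + 1/ε₂ − 1 = 1/0.89 + 1/0.29 − 1 = 3.572.
T₁⁴ − T₂⁴ = 9.26×10^11 − 1.84×10^9 = 9.24×10^11 K⁴.
q = 5.67×10⁻⁸ × 9.24×10^11 / 3.572 = 14700 W/m².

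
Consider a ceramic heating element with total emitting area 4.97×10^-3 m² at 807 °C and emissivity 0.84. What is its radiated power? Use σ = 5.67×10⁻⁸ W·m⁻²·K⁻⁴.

807 °C = 1080 K.
P = εσAT⁴ = 0.84 × 5.67×10⁻⁸ × 4.97×10^-3 × (1080)⁴ = 0.84 × 5.67×10⁻⁸ × 4.97×10^-3 × 1.36×10^12.
P = 322 W.

P ≈ 322 W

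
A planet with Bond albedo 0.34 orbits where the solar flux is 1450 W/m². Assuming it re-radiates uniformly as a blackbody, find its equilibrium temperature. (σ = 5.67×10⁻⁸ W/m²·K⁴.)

T ≈ 255 K

Power absorbed = (1−a)S·πR²; power emitted = 4πR²σT⁴. Equating and cancelling πR²:
T = ((1−a)S / 4σ)^(1/4) = (957 / (4 × 5.67×10⁻⁸))^(1/4) = (4.22×10^9)^(1/4).
T = 255 K.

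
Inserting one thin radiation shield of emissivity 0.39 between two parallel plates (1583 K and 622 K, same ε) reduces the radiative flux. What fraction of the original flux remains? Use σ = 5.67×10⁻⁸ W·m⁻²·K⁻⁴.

ratio ≈ 0.500

With N identical shields there are N+1 = 2 gaps in series, each with the same radiative resistance, so the flux falls to 1/(N+1) of its unshielded value.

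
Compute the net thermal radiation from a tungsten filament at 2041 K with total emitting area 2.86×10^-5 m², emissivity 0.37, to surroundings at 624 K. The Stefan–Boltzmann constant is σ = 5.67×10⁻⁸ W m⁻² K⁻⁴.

Q = εσA(T⁴ − T_s⁴). T⁴ − T_s⁴ = (2041)⁴ − (624)⁴ = 1.74×10^13 − 1.52×10^11 = 1.72×10^13 K⁴.
Q = 0.37 × 5.67×10⁻⁸ × 2.86×10^-5 × 1.72×10^13 = 10.3 W.

Q ≈ 10.3 W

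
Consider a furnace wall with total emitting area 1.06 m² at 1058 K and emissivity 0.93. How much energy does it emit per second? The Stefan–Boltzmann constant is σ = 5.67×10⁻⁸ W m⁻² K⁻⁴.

Stefan–Boltzmann: P = εσAT⁴ = 0.93 × 5.67×10⁻⁸ × 1.06 × (1058)⁴ = 0.93 × 5.67×10⁻⁸ × 1.06 × 1.25×10^12.
P = 70000 W.

P ≈ 70000 W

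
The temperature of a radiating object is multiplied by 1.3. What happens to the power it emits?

P ∝ T⁴, so the power scales as (1.3)⁴ = 2.86.

factor ≈ 2.86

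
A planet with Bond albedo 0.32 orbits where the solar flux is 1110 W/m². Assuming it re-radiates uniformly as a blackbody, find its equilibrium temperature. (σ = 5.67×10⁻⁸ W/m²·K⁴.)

Power absorbed = (1−a)S·πR²; power emitted = 4πR²σT⁴. Equating and cancelling πR²:
T = ((1−a)S / 4σ)^(1/4) = (755 / (4 × 5.67×10⁻⁸))^(1/4) = (3.33×10^9)^(1/4).
T = 240 K.

T ≈ 240 K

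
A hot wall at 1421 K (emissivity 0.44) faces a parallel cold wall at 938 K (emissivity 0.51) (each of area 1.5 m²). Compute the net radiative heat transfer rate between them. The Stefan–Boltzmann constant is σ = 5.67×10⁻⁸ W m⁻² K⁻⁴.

Q ≈ 86900 W

For two large parallel gray plates, q = σ(T₁⁴ − T₂⁴) / (1/ε₁ + 1/ε₂ − 1).
1/ε₁ + 1/ε₂ − 1 = 1/0.44 + 1/0.51 − 1 = 3.234.
T₁⁴ − T₂⁴ = 4.08×10^12 − 7.74×10^11 = 3.30×10^12 K⁴.
q = 5.67×10⁻⁸ × 3.30×10^12 / 3.234 = 57900 W/m².
Q = q·A = 57900 × 1.5 = 86900 W.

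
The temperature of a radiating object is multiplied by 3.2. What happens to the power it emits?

factor ≈ 105

P ∝ T⁴, so the power scales as (3.2)⁴ = 105.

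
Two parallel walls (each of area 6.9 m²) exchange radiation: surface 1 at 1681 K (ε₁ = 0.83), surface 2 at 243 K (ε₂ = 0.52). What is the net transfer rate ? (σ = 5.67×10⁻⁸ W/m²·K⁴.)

For two large parallel gray plates, q = σ(T₁⁴ − T₂⁴) / (1/ε₁ + 1/ε₂ − 1).
1/ε₁ + 1/ε₂ − 1 = 1/0.83 + 1/0.52 − 1 = 2.128.
T₁⁴ − T₂⁴ = 7.98×10^12 − 3.49×10^9 = 7.98×10^12 K⁴.
q = 5.67×10⁻⁸ × 7.98×10^12 / 2.128 = 2.13×10^5 W/m².
Q = q·A = 2.13×10^5 × 6.9 = 1.47×10^6 W.

Q ≈ 1.47×10^6 W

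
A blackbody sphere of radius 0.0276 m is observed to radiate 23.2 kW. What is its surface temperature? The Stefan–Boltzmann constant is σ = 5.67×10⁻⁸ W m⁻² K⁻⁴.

A = 4πr² = 4π × (0.0276)² = 9.57×10^-3 m².
From P = σAT⁴, T = (P / σA)^(1/4) = (23200 / (5.67×10⁻⁸ × 9.57×10^-3))^(1/4).
T = (4.27×10^13)^(1/4) = 2560 K.

T ≈ 2560 K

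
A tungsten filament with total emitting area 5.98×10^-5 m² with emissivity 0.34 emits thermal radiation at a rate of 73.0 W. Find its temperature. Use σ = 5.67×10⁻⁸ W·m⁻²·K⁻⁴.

From P = εσAT⁴, T = (P / εσA)^(1/4) = (73.0 / (0.34 × 5.67×10⁻⁸ × 5.98×10^-5))^(1/4).
T = (6.33×10^13)^(1/4) = 2820 K.

T ≈ 2820 K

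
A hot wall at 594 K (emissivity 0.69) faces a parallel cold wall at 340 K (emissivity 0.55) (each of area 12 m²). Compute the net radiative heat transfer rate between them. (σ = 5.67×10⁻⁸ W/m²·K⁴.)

Q ≈ 33300 W

For two large parallel gray plates, q = σ(T₁⁴ − T₂⁴) / (1/ε₁ + 1/ε₂ − 1).
1/ε₁ + 1/ε₂ − 1 = 1/0.69 + 1/0.55 − 1 = 2.267.
T₁⁴ − T₂⁴ = 1.24×10^11 − 1.34×10^10 = 1.11×10^11 K⁴.
q = 5.67×10⁻⁸ × 1.11×10^11 / 2.267 = 2780 W/m².
Q = q·A = 2780 × 12 = 33300 W.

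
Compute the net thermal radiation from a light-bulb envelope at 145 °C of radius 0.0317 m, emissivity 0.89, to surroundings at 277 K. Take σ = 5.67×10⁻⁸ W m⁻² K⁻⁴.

Q ≈ 15.7 W

A = 4πr² = 4π × (0.0317)² = 0.0126 m².
Convert: 145 °C = 418 K.
Q = εσA(T⁴ − T_s⁴). T⁴ − T_s⁴ = (418)⁴ − (277)⁴ = 3.05×10^10 − 5.89×10^9 = 2.46×10^10 K⁴.
Q = 0.89 × 5.67×10⁻⁸ × 0.0126 × 2.46×10^10 = 15.7 W.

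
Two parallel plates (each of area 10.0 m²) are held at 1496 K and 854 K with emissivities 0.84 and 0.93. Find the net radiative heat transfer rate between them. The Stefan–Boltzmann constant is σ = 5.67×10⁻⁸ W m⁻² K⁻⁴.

For two large parallel gray plates, q = σ(T₁⁴ − T₂⁴) / (1/ε₁ + 1/ε₂ − 1).
1/ε₁ + 1/ε₂ − 1 = 1/0.84 + 1/0.93 − 1 = 1.266.
T₁⁴ − T₂⁴ = 5.01×10^12 − 5.32×10^11 = 4.48×10^12 K⁴.
q = 5.67×10⁻⁸ × 4.48×10^12 / 1.266 = 2.01×10^5 W/m².
Q = q·A = 2.01×10^5 × 10.0 = 2.01×10^6 W.

Q ≈ 2.01×10^6 W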